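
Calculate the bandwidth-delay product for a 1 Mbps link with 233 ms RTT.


BDP = bandwidth * RTT
= 1 Mbps * 233 ms
= 1 * 1e6 * 233 / 1000 bits
= 233000 bits
= 29125 bytes
= 28.4424 KB
BDP = 233000 bits (29125 bytes)


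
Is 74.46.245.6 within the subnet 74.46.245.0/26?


Subnet network: 74.46.245.0
Test IP AND mask: 74.46.245.0
Yes, 74.46.245.6 is in 74.46.245.0/26


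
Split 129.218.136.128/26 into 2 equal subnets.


New prefix = 26 + 1 = 27
Each subnet has 32 addresses
  129.218.136.128/27
  129.218.136.160/27
Subnets: 129.218.136.128/27, 129.218.136.160/27


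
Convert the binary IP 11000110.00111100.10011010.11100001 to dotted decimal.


11000110 = 198
00111100 = 60
10011010 = 154
11100001 = 225
IP: 198.60.154.225


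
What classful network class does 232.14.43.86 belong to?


First octet: 232
Binary: 11101000
1110xxxx -> Class D (224-239)
Class D (multicast), default mask N/A


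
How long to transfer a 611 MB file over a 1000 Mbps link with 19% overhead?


Effective throughput = 1000 * (1 - 19/100) = 810 Mbps
File size in Mb = 611 * 8 = 4888 Mb
Time = 4888 / 810
Time = 6.0346 seconds


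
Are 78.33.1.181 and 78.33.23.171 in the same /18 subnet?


Mask: 255.255.192.0
78.33.1.181 AND mask = 78.33.0.0
78.33.23.171 AND mask = 78.33.0.0
Yes, same subnet (78.33.0.0)


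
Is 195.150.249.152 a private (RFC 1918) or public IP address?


RFC 1918 private ranges:
  10.0.0.0/8 (10.0.0.0 - 10.255.255.255)
  172.16.0.0/12 (172.16.0.0 - 172.31.255.255)
  192.168.0.0/16 (192.168.0.0 - 192.168.255.255)
Public (not in any RFC 1918 range)


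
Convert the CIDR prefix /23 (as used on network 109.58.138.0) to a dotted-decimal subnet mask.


/23 means 23 network bits, 9 host bits
Binary: 11111111111111111111111000000000
Mask: 255.255.254.0


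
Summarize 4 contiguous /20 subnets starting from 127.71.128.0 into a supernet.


Original prefix: /20
Number of subnets: 4 = 2^2
New prefix = 20 - 2 = 18
Supernet: 127.71.128.0/18


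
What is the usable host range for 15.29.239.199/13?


Network: 15.24.0.0
Broadcast: 15.31.255.255
First usable = network + 1
Last usable = broadcast - 1
Range: 15.24.0.1 to 15.31.255.254


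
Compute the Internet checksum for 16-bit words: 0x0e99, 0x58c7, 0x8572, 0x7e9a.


Sum all words (with carry folding):
+ 0x0e99 = 0x0e99
+ 0x58c7 = 0x6760
+ 0x8572 = 0xecd2
+ 0x7e9a = 0x6b6d
One's complement: ~0x6b6d
Checksum = 0x9492


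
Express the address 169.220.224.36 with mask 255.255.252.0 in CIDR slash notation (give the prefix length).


Binary: 11111111.11111111.11111100.00000000
Count leading 1s
Prefix: /22


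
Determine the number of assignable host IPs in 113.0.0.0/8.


Host bits = 32 - 8 = 24
Total addresses = 2^24 = 16777216
Usable = total - 2 (network and broadcast)
Usable hosts: 16777214


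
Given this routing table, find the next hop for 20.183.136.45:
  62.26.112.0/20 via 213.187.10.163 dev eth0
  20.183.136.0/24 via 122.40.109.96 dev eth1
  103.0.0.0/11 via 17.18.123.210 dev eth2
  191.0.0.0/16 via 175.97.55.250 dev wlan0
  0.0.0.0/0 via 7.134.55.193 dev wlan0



Longest prefix match for 20.183.136.45:
  /20 62.26.112.0: no
  /24 20.183.136.0: MATCH
  /11 103.0.0.0: no
  /16 191.0.0.0: no
  /0 0.0.0.0: MATCH
Selected: next-hop 122.40.109.96 via eth1 (matched /24)


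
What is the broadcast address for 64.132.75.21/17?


Network: 64.132.0.0/17
Host bits = 15
Set all host bits to 1:
Broadcast: 64.132.127.255


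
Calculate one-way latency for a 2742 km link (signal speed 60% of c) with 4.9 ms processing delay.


Speed = 0.6 * 3e5 km/s = 180000 km/s
Propagation delay = 2742 / 180000 = 0.0152 s = 15.2333 ms
Processing delay = 4.9 ms
Total one-way latency = 20.1333 ms


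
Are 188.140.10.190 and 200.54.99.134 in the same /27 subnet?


Mask: 255.255.255.224
188.140.10.190 AND mask = 188.140.10.160
200.54.99.134 AND mask = 200.54.99.128
No, different subnets (188.140.10.160 vs 200.54.99.128)


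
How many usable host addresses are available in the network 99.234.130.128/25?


Host bits = 32 - 25 = 7
Total addresses = 2^7 = 128
Usable = total - 2 (network and broadcast)
Usable hosts: 126


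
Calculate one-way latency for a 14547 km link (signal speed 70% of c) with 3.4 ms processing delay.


Speed = 0.7 * 3e5 km/s = 210000 km/s
Propagation delay = 14547 / 210000 = 0.0693 s = 69.2714 ms
Processing delay = 3.4 ms
Total one-way latency = 72.6714 ms


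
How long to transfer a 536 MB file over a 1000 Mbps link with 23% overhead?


Effective throughput = 1000 * (1 - 23/100) = 770 Mbps
File size in Mb = 536 * 8 = 4288 Mb
Time = 4288 / 770
Time = 5.5688 seconds


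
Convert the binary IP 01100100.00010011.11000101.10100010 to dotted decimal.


01100100 = 100
00010011 = 19
11000101 = 197
10100010 = 162
IP: 100.19.197.162


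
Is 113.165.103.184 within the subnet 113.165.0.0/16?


Subnet network: 113.165.0.0
Test IP AND mask: 113.165.0.0
Yes, 113.165.103.184 is in 113.165.0.0/16


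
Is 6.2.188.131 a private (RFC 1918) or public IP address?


RFC 1918 private ranges:
  10.0.0.0/8 (10.0.0.0 - 10.255.255.255)
  172.16.0.0/12 (172.16.0.0 - 172.31.255.255)
  192.168.0.0/16 (192.168.0.0 - 192.168.255.255)
Public (not in any RFC 1918 range)


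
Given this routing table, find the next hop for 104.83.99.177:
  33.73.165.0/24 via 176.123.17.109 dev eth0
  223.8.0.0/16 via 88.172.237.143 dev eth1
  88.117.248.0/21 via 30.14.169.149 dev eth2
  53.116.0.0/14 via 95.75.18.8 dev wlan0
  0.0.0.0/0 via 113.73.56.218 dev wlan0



Longest prefix match for 104.83.99.177:
  /24 33.73.165.0: no
  /16 223.8.0.0: no
  /21 88.117.248.0: no
  /14 53.116.0.0: no
  /0 0.0.0.0: MATCH
Selected: next-hop 113.73.56.218 via wlan0 (matched /0)


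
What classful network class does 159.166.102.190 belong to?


First octet: 159
Binary: 10011111
10xxxxxx -> Class B (128-191)
Class B, default mask 255.255.0.0 (/16)


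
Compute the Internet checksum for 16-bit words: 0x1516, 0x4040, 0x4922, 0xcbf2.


Sum all words (with carry folding):
+ 0x1516 = 0x1516
+ 0x4040 = 0x5556
+ 0x4922 = 0x9e78
+ 0xcbf2 = 0x6a6b
One's complement: ~0x6a6b
Checksum = 0x9594


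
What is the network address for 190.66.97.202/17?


IP:   10111110.01000010.01100001.11001010
Mask: 11111111.11111111.10000000.00000000
AND operation:
Net:  10111110.01000010.00000000.00000000
Network: 190.66.0.0/17


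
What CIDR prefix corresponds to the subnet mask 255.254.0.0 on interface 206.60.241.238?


Binary: 11111111.11111110.00000000.00000000
Count leading 1s
Prefix: /15


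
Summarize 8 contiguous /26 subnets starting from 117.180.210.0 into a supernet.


Original prefix: /26
Number of subnets: 8 = 2^3
New prefix = 26 - 3 = 23
Supernet: 117.180.210.0/23


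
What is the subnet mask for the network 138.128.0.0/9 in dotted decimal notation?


/9 means 9 network bits, 23 host bits
Binary: 11111111100000000000000000000000
Mask: 255.128.0.0


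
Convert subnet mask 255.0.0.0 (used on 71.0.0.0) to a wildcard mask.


Subnet mask: 255.0.0.0
Wildcard = 255.255.255.255 - subnet mask
255 - 255 = 0
255 - 0 = 255
255 - 0 = 255
255 - 0 = 255
Wildcard: 0.255.255.255


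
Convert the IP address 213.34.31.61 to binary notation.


213 = 11010101
34 = 00100010
31 = 00011111
61 = 00111101
Binary: 11010101.00100010.00011111.00111101


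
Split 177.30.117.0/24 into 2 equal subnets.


New prefix = 24 + 1 = 25
Each subnet has 128 addresses
  177.30.117.0/25
  177.30.117.128/25
Subnets: 177.30.117.0/25, 177.30.117.128/25


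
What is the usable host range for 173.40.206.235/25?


Network: 173.40.206.128
Broadcast: 173.40.206.255
First usable = network + 1
Last usable = broadcast - 1
Range: 173.40.206.129 to 173.40.206.254


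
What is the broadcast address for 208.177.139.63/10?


Network: 208.128.0.0/10
Host bits = 22
Set all host bits to 1:
Broadcast: 208.191.255.255


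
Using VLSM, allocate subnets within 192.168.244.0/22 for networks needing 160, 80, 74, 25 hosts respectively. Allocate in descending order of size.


160 hosts -> /24 (254 usable): 192.168.244.0/24
80 hosts -> /25 (126 usable): 192.168.245.0/25
74 hosts -> /25 (126 usable): 192.168.245.128/25
25 hosts -> /27 (30 usable): 192.168.246.0/27
Allocation: 192.168.244.0/24 (160 hosts, 254 usable); 192.168.245.0/25 (80 hosts, 126 usable); 192.168.245.128/25 (74 hosts, 126 usable); 192.168.246.0/27 (25 hosts, 30 usable)


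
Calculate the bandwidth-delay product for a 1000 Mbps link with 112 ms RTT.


BDP = bandwidth * RTT
= 1000 Mbps * 112 ms
= 1000 * 1e6 * 112 / 1000 bits
= 112000000 bits
= 14000000 bytes
= 13671.875 KB
BDP = 112000000 bits (14000000 bytes)


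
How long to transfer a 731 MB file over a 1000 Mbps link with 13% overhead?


Effective throughput = 1000 * (1 - 13/100) = 870 Mbps
File size in Mb = 731 * 8 = 5848 Mb
Time = 5848 / 870
Time = 6.7218 seconds


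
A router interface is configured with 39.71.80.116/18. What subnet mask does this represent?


/18 means 18 network bits, 14 host bits
Binary: 11111111111111111100000000000000
Mask: 255.255.192.0


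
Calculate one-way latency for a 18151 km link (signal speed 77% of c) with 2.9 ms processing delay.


Speed = 0.77 * 3e5 km/s = 231000 km/s
Propagation delay = 18151 / 231000 = 0.0786 s = 78.5758 ms
Processing delay = 2.9 ms
Total one-way latency = 81.4758 ms


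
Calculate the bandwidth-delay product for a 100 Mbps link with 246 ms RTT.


BDP = bandwidth * RTT
= 100 Mbps * 246 ms
= 100 * 1e6 * 246 / 1000 bits
= 24600000 bits
= 3075000 bytes
= 3002.9297 KB
BDP = 24600000 bits (3075000 bytes)


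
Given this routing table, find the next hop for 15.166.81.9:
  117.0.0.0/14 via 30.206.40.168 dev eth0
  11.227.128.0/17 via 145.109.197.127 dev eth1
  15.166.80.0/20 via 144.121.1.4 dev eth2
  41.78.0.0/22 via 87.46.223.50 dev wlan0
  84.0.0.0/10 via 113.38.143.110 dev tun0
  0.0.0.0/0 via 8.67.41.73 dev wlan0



Longest prefix match for 15.166.81.9:
  /14 117.0.0.0: no
  /17 11.227.128.0: no
  /20 15.166.80.0: MATCH
  /22 41.78.0.0: no
  /10 84.0.0.0: no
  /0 0.0.0.0: MATCH
Selected: next-hop 144.121.1.4 via eth2 (matched /20)


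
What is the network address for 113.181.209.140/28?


IP:   01110001.10110101.11010001.10001100
Mask: 11111111.11111111.11111111.11110000
AND operation:
Net:  01110001.10110101.11010001.10000000
Network: 113.181.209.128/28


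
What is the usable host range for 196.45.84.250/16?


Network: 196.45.0.0
Broadcast: 196.45.255.255
First usable = network + 1
Last usable = broadcast - 1
Range: 196.45.0.1 to 196.45.255.254


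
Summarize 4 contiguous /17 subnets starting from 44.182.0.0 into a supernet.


Original prefix: /17
Number of subnets: 4 = 2^2
New prefix = 17 - 2 = 15
Supernet: 44.182.0.0/15


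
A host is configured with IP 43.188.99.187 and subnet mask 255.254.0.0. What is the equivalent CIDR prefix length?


Binary: 11111111.11111110.00000000.00000000
Count leading 1s
Prefix: /15


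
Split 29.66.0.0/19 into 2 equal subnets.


New prefix = 19 + 1 = 20
Each subnet has 4096 addresses
  29.66.0.0/20
  29.66.16.0/20
Subnets: 29.66.0.0/20, 29.66.16.0/20


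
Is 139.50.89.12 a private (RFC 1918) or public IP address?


RFC 1918 private ranges:
  10.0.0.0/8 (10.0.0.0 - 10.255.255.255)
  172.16.0.0/12 (172.16.0.0 - 172.31.255.255)
  192.168.0.0/16 (192.168.0.0 - 192.168.255.255)
Public (not in any RFC 1918 range)


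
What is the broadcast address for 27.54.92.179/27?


Network: 27.54.92.160/27
Host bits = 5
Set all host bits to 1:
Broadcast: 27.54.92.191


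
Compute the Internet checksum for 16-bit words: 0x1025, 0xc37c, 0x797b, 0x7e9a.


Sum all words (with carry folding):
+ 0x1025 = 0x1025
+ 0xc37c = 0xd3a1
+ 0x797b = 0x4d1d
+ 0x7e9a = 0xcbb7
One's complement: ~0xcbb7
Checksum = 0x3448


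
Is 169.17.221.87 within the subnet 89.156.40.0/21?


Subnet network: 89.156.40.0
Test IP AND mask: 169.17.216.0
No, 169.17.221.87 is not in 89.156.40.0/21


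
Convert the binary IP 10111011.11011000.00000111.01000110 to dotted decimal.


10111011 = 187
11011000 = 216
00000111 = 7
01000110 = 70
IP: 187.216.7.70


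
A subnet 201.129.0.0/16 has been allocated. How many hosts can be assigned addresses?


Host bits = 32 - 16 = 16
Total addresses = 2^16 = 65536
Usable = total - 2 (network and broadcast)
Usable hosts: 65534


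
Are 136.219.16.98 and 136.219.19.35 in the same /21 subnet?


Mask: 255.255.248.0
136.219.16.98 AND mask = 136.219.16.0
136.219.19.35 AND mask = 136.219.16.0
Yes, same subnet (136.219.16.0)


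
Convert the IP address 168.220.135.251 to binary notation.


168 = 10101000
220 = 11011100
135 = 10000111
251 = 11111011
Binary: 10101000.11011100.10000111.11111011


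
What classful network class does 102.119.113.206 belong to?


First octet: 102
Binary: 01100110
0xxxxxxx -> Class A (1-126)
Class A, default mask 255.0.0.0 (/8)


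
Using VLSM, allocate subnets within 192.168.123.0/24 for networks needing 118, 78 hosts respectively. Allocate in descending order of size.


118 hosts -> /25 (126 usable): 192.168.123.0/25
78 hosts -> /25 (126 usable): 192.168.123.128/25
Allocation: 192.168.123.0/25 (118 hosts, 126 usable); 192.168.123.128/25 (78 hosts, 126 usable)


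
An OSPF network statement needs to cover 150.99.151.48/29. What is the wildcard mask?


Subnet mask: 255.255.255.248
Wildcard = 255.255.255.255 - subnet mask
255 - 255 = 0
255 - 255 = 0
255 - 255 = 0
255 - 248 = 7
Wildcard: 0.0.0.7


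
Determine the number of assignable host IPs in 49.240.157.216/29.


Host bits = 32 - 29 = 3
Total addresses = 2^3 = 8
Usable = total - 2 (network and broadcast)
Usable hosts: 6


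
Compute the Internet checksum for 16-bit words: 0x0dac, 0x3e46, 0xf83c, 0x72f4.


Sum all words (with carry folding):
+ 0x0dac = 0x0dac
+ 0x3e46 = 0x4bf2
+ 0xf83c = 0x442f
+ 0x72f4 = 0xb723
One's complement: ~0xb723
Checksum = 0x48dc


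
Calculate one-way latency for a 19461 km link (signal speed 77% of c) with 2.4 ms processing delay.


Speed = 0.77 * 3e5 km/s = 231000 km/s
Propagation delay = 19461 / 231000 = 0.0842 s = 84.2468 ms
Processing delay = 2.4 ms
Total one-way latency = 86.6468 ms


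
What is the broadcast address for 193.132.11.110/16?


Network: 193.132.0.0/16
Host bits = 16
Set all host bits to 1:
Broadcast: 193.132.255.255


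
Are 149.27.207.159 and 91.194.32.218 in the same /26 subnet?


Mask: 255.255.255.192
149.27.207.159 AND mask = 149.27.207.128
91.194.32.218 AND mask = 91.194.32.192
No, different subnets (149.27.207.128 vs 91.194.32.192)


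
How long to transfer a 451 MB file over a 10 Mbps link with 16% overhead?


Effective throughput = 10 * (1 - 16/100) = 8.4 Mbps
File size in Mb = 451 * 8 = 3608 Mb
Time = 3608 / 8.4
Time = 429.5238 seconds


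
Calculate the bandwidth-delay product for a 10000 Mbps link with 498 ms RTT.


BDP = bandwidth * RTT
= 10000 Mbps * 498 ms
= 10000 * 1e6 * 498 / 1000 bits
= 4980000000 bits
= 622500000 bytes
= 607910.1562 KB
BDP = 4980000000 bits (622500000 bytes)


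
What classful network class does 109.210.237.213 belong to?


First octet: 109
Binary: 01101101
0xxxxxxx -> Class A (1-126)
Class A, default mask 255.0.0.0 (/8)


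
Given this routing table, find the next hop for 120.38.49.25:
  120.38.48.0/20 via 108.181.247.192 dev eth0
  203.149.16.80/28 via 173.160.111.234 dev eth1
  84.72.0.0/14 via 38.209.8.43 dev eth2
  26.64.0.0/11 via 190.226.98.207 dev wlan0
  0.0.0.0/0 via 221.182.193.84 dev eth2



Longest prefix match for 120.38.49.25:
  /20 120.38.48.0: MATCH
  /28 203.149.16.80: no
  /14 84.72.0.0: no
  /11 26.64.0.0: no
  /0 0.0.0.0: MATCH
Selected: next-hop 108.181.247.192 via eth0 (matched /20)


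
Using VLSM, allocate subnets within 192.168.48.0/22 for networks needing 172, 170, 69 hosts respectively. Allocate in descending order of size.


172 hosts -> /24 (254 usable): 192.168.48.0/24
170 hosts -> /24 (254 usable): 192.168.49.0/24
69 hosts -> /25 (126 usable): 192.168.50.0/25
Allocation: 192.168.48.0/24 (172 hosts, 254 usable); 192.168.49.0/24 (170 hosts, 254 usable); 192.168.50.0/25 (69 hosts, 126 usable)


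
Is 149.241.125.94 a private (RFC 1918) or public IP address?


RFC 1918 private ranges:
  10.0.0.0/8 (10.0.0.0 - 10.255.255.255)
  172.16.0.0/12 (172.16.0.0 - 172.31.255.255)
  192.168.0.0/16 (192.168.0.0 - 192.168.255.255)
Public (not in any RFC 1918 range)


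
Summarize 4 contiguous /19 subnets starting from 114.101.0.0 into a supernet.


Original prefix: /19
Number of subnets: 4 = 2^2
New prefix = 19 - 2 = 17
Supernet: 114.101.0.0/17


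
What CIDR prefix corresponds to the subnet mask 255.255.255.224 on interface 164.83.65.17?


Binary: 11111111.11111111.11111111.11100000
Count leading 1s
Prefix: /27


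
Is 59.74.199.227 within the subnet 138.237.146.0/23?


Subnet network: 138.237.146.0
Test IP AND mask: 59.74.198.0
No, 59.74.199.227 is not in 138.237.146.0/23


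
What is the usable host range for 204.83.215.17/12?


Network: 204.80.0.0
Broadcast: 204.95.255.255
First usable = network + 1
Last usable = broadcast - 1
Range: 204.80.0.1 to 204.95.255.254


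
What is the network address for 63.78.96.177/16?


IP:   00111111.01001110.01100000.10110001
Mask: 11111111.11111111.00000000.00000000
AND operation:
Net:  00111111.01001110.00000000.00000000
Network: 63.78.0.0/16


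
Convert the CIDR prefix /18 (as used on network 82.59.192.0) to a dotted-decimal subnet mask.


/18 means 18 network bits, 14 host bits
Binary: 11111111111111111100000000000000
Mask: 255.255.192.0


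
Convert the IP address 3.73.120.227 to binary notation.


3 = 00000011
73 = 01001001
120 = 01111000
227 = 11100011
Binary: 00000011.01001001.01111000.11100011


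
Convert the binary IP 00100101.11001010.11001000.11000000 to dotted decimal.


00100101 = 37
11001010 = 202
11001000 = 200
11000000 = 192
IP: 37.202.200.192


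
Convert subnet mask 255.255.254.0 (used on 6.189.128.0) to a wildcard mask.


Subnet mask: 255.255.254.0
Wildcard = 255.255.255.255 - subnet mask
255 - 255 = 0
255 - 255 = 0
255 - 254 = 1
255 - 0 = 255
Wildcard: 0.0.1.255


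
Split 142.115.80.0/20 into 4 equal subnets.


New prefix = 20 + 2 = 22
Each subnet has 1024 addresses
  142.115.80.0/22
  142.115.84.0/22
  142.115.88.0/22
  142.115.92.0/22
Subnets: 142.115.80.0/22, 142.115.84.0/22, 142.115.88.0/22, 142.115.92.0/22


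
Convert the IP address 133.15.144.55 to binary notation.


133 = 10000101
15 = 00001111
144 = 10010000
55 = 00110111
Binary: 10000101.00001111.10010000.00110111


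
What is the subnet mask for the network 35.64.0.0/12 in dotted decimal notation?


/12 means 12 network bits, 20 host bits
Binary: 11111111111100000000000000000000
Mask: 255.240.0.0


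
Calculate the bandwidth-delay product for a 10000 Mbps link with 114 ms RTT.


BDP = bandwidth * RTT
= 10000 Mbps * 114 ms
= 10000 * 1e6 * 114 / 1000 bits
= 1140000000 bits
= 142500000 bytes
= 139160.1562 KB
BDP = 1140000000 bits (142500000 bytes)


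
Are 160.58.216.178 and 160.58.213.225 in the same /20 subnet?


Mask: 255.255.240.0
160.58.216.178 AND mask = 160.58.208.0
160.58.213.225 AND mask = 160.58.208.0
Yes, same subnet (160.58.208.0)


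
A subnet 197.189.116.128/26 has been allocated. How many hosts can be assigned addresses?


Host bits = 32 - 26 = 6
Total addresses = 2^6 = 64
Usable = total - 2 (network and broadcast)
Usable hosts: 62


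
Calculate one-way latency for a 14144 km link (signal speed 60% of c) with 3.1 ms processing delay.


Speed = 0.6 * 3e5 km/s = 180000 km/s
Propagation delay = 14144 / 180000 = 0.0786 s = 78.5778 ms
Processing delay = 3.1 ms
Total one-way latency = 81.6778 ms


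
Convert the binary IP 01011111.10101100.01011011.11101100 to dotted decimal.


01011111 = 95
10101100 = 172
01011011 = 91
11101100 = 236
IP: 95.172.91.236


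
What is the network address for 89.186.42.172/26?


IP:   01011001.10111010.00101010.10101100
Mask: 11111111.11111111.11111111.11000000
AND operation:
Net:  01011001.10111010.00101010.10000000
Network: 89.186.42.128/26


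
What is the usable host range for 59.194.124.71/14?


Network: 59.192.0.0
Broadcast: 59.195.255.255
First usable = network + 1
Last usable = broadcast - 1
Range: 59.192.0.1 to 59.195.255.254


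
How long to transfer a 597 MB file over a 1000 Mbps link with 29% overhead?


Effective throughput = 1000 * (1 - 29/100) = 710 Mbps
File size in Mb = 597 * 8 = 4776 Mb
Time = 4776 / 710
Time = 6.7268 seconds


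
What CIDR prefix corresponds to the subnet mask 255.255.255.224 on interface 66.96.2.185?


Binary: 11111111.11111111.11111111.11100000
Count leading 1s
Prefix: /27


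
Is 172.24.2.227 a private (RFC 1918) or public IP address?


RFC 1918 private ranges:
  10.0.0.0/8 (10.0.0.0 - 10.255.255.255)
  172.16.0.0/12 (172.16.0.0 - 172.31.255.255)
  192.168.0.0/16 (192.168.0.0 - 192.168.255.255)
Private (in 172.16.0.0/12)


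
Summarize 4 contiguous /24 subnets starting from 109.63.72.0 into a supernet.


Original prefix: /24
Number of subnets: 4 = 2^2
New prefix = 24 - 2 = 22
Supernet: 109.63.72.0/22


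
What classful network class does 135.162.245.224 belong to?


First octet: 135
Binary: 10000111
10xxxxxx -> Class B (128-191)
Class B, default mask 255.255.0.0 (/16)


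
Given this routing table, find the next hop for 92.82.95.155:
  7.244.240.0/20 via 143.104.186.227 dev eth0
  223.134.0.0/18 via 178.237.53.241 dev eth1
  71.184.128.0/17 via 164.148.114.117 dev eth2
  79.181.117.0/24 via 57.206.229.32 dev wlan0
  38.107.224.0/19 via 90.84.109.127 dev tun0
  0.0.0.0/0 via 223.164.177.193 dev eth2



Longest prefix match for 92.82.95.155:
  /20 7.244.240.0: no
  /18 223.134.0.0: no
  /17 71.184.128.0: no
  /24 79.181.117.0: no
  /19 38.107.224.0: no
  /0 0.0.0.0: MATCH
Selected: next-hop 223.164.177.193 via eth2 (matched /0)


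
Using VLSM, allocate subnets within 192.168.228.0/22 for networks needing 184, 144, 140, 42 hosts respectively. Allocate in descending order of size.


184 hosts -> /24 (254 usable): 192.168.228.0/24
144 hosts -> /24 (254 usable): 192.168.229.0/24
140 hosts -> /24 (254 usable): 192.168.230.0/24
42 hosts -> /26 (62 usable): 192.168.231.0/26
Allocation: 192.168.228.0/24 (184 hosts, 254 usable); 192.168.229.0/24 (144 hosts, 254 usable); 192.168.230.0/24 (140 hosts, 254 usable); 192.168.231.0/26 (42 hosts, 62 usable)


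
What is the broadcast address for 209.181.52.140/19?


Network: 209.181.32.0/19
Host bits = 13
Set all host bits to 1:
Broadcast: 209.181.63.255


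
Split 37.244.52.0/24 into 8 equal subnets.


New prefix = 24 + 3 = 27
Each subnet has 32 addresses
  37.244.52.0/27
  37.244.52.32/27
  37.244.52.64/27
  37.244.52.96/27
  37.244.52.128/27
  37.244.52.160/27
  37.244.52.192/27
  37.244.52.224/27
Subnets: 37.244.52.0/27, 37.244.52.32/27, 37.244.52.64/27, 37.244.52.96/27, 37.244.52.128/27, 37.244.52.160/27, 37.244.52.192/27, 37.244.52.224/27


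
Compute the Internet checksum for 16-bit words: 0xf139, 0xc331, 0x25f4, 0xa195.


Sum all words (with carry folding):
+ 0xf139 = 0xf139
+ 0xc331 = 0xb46b
+ 0x25f4 = 0xda5f
+ 0xa195 = 0x7bf5
One's complement: ~0x7bf5
Checksum = 0x840a


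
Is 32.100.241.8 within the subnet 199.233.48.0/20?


Subnet network: 199.233.48.0
Test IP AND mask: 32.100.240.0
No, 32.100.241.8 is not in 199.233.48.0/20


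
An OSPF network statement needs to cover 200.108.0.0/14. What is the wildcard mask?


Subnet mask: 255.252.0.0
Wildcard = 255.255.255.255 - subnet mask
255 - 255 = 0
255 - 252 = 3
255 - 0 = 255
255 - 0 = 255
Wildcard: 0.3.255.255


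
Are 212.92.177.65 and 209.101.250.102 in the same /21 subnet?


Mask: 255.255.248.0
212.92.177.65 AND mask = 212.92.176.0
209.101.250.102 AND mask = 209.101.248.0
No, different subnets (212.92.176.0 vs 209.101.248.0)


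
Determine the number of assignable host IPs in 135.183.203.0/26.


Host bits = 32 - 26 = 6
Total addresses = 2^6 = 64
Usable = total - 2 (network and broadcast)
Usable hosts: 62


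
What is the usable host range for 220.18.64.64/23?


Network: 220.18.64.0
Broadcast: 220.18.65.255
First usable = network + 1
Last usable = broadcast - 1
Range: 220.18.64.1 to 220.18.65.254


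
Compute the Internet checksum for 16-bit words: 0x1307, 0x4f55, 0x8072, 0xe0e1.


Sum all words (with carry folding):
+ 0x1307 = 0x1307
+ 0x4f55 = 0x625c
+ 0x8072 = 0xe2ce
+ 0xe0e1 = 0xc3b0
One's complement: ~0xc3b0
Checksum = 0x3c4f


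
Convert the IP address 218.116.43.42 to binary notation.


218 = 11011010
116 = 01110100
43 = 00101011
42 = 00101010
Binary: 11011010.01110100.00101011.00101010


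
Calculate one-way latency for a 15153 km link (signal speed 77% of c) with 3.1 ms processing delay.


Speed = 0.77 * 3e5 km/s = 231000 km/s
Propagation delay = 15153 / 231000 = 0.0656 s = 65.5974 ms
Processing delay = 3.1 ms
Total one-way latency = 68.6974 ms


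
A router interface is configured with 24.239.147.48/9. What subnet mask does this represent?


/9 means 9 network bits, 23 host bits
Binary: 11111111100000000000000000000000
Mask: 255.128.0.0


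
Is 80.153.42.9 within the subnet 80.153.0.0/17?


Subnet network: 80.153.0.0
Test IP AND mask: 80.153.0.0
Yes, 80.153.42.9 is in 80.153.0.0/17


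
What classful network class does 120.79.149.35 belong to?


First octet: 120
Binary: 01111000
0xxxxxxx -> Class A (1-126)
Class A, default mask 255.0.0.0 (/8)


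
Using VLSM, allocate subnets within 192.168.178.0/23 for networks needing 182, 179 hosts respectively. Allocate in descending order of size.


182 hosts -> /24 (254 usable): 192.168.178.0/24
179 hosts -> /24 (254 usable): 192.168.179.0/24
Allocation: 192.168.178.0/24 (182 hosts, 254 usable); 192.168.179.0/24 (179 hosts, 254 usable)


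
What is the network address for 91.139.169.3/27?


IP:   01011011.10001011.10101001.00000011
Mask: 11111111.11111111.11111111.11100000
AND operation:
Net:  01011011.10001011.10101001.00000000
Network: 91.139.169.0/27


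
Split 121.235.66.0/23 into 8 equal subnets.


New prefix = 23 + 3 = 26
Each subnet has 64 addresses
  121.235.66.0/26
  121.235.66.64/26
  121.235.66.128/26
  121.235.66.192/26
  121.235.67.0/26
  121.235.67.64/26
  121.235.67.128/26
  121.235.67.192/26
Subnets: 121.235.66.0/26, 121.235.66.64/26, 121.235.66.128/26, 121.235.66.192/26, 121.235.67.0/26, 121.235.67.64/26, 121.235.67.128/26, 121.235.67.192/26


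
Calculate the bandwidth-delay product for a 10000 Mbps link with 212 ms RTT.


BDP = bandwidth * RTT
= 10000 Mbps * 212 ms
= 10000 * 1e6 * 212 / 1000 bits
= 2120000000 bits
= 265000000 bytes
= 258789.0625 KB
BDP = 2120000000 bits (265000000 bytes)


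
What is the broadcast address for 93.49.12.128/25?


Network: 93.49.12.128/25
Host bits = 7
Set all host bits to 1:
Broadcast: 93.49.12.255


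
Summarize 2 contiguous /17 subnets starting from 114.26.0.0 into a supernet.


Original prefix: /17
Number of subnets: 2 = 2^1
New prefix = 17 - 1 = 16
Supernet: 114.26.0.0/16


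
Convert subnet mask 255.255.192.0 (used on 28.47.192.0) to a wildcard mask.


Subnet mask: 255.255.192.0
Wildcard = 255.255.255.255 - subnet mask
255 - 255 = 0
255 - 255 = 0
255 - 192 = 63
255 - 0 = 255
Wildcard: 0.0.63.255


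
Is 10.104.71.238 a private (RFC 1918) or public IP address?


RFC 1918 private ranges:
  10.0.0.0/8 (10.0.0.0 - 10.255.255.255)
  172.16.0.0/12 (172.16.0.0 - 172.31.255.255)
  192.168.0.0/16 (192.168.0.0 - 192.168.255.255)
Private (in 10.0.0.0/8)


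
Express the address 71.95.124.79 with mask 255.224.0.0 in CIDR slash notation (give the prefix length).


Binary: 11111111.11100000.00000000.00000000
Count leading 1s
Prefix: /11


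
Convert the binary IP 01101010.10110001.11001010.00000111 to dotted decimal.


01101010 = 106
10110001 = 177
11001010 = 202
00000111 = 7
IP: 106.177.202.7


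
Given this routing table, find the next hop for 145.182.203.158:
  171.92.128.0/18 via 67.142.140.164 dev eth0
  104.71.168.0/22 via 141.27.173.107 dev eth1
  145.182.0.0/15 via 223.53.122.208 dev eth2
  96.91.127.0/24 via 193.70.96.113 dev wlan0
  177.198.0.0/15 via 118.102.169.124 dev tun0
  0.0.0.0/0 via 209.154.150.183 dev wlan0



Longest prefix match for 145.182.203.158:
  /18 171.92.128.0: no
  /22 104.71.168.0: no
  /15 145.182.0.0: MATCH
  /24 96.91.127.0: no
  /15 177.198.0.0: no
  /0 0.0.0.0: MATCH
Selected: next-hop 223.53.122.208 via eth2 (matched /15)


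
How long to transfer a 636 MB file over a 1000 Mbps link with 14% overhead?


Effective throughput = 1000 * (1 - 14/100) = 860 Mbps
File size in Mb = 636 * 8 = 5088 Mb
Time = 5088 / 860
Time = 5.9163 seconds


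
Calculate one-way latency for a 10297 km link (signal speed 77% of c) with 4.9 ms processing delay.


Speed = 0.77 * 3e5 km/s = 231000 km/s
Propagation delay = 10297 / 231000 = 0.0446 s = 44.5758 ms
Processing delay = 4.9 ms
Total one-way latency = 49.4758 ms


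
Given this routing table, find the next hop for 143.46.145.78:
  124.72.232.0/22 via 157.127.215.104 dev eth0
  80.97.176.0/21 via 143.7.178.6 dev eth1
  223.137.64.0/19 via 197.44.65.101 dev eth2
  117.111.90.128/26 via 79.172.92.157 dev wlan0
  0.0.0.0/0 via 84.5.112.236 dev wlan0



Longest prefix match for 143.46.145.78:
  /22 124.72.232.0: no
  /21 80.97.176.0: no
  /19 223.137.64.0: no
  /26 117.111.90.128: no
  /0 0.0.0.0: MATCH
Selected: next-hop 84.5.112.236 via wlan0 (matched /0)


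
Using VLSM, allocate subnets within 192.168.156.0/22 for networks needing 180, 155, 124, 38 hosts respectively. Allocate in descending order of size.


180 hosts -> /24 (254 usable): 192.168.156.0/24
155 hosts -> /24 (254 usable): 192.168.157.0/24
124 hosts -> /25 (126 usable): 192.168.158.0/25
38 hosts -> /26 (62 usable): 192.168.158.128/26
Allocation: 192.168.156.0/24 (180 hosts, 254 usable); 192.168.157.0/24 (155 hosts, 254 usable); 192.168.158.0/25 (124 hosts, 126 usable); 192.168.158.128/26 (38 hosts, 62 usable)


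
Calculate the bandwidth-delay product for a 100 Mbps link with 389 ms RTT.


BDP = bandwidth * RTT
= 100 Mbps * 389 ms
= 100 * 1e6 * 389 / 1000 bits
= 38900000 bits
= 4862500 bytes
= 4748.5352 KB
BDP = 38900000 bits (4862500 bytes)


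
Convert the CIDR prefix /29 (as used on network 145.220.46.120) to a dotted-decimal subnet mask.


/29 means 29 network bits, 3 host bits
Binary: 11111111111111111111111111111000
Mask: 255.255.255.248


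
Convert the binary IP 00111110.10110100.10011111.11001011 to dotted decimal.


00111110 = 62
10110100 = 180
10011111 = 159
11001011 = 203
IP: 62.180.159.203


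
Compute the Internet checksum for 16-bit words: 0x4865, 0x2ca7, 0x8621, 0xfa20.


Sum all words (with carry folding):
+ 0x4865 = 0x4865
+ 0x2ca7 = 0x750c
+ 0x8621 = 0xfb2d
+ 0xfa20 = 0xf54e
One's complement: ~0xf54e
Checksum = 0x0ab1


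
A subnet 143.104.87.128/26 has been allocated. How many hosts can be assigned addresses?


Host bits = 32 - 26 = 6
Total addresses = 2^6 = 64
Usable = total - 2 (network and broadcast)
Usable hosts: 62


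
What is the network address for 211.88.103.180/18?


IP:   11010011.01011000.01100111.10110100
Mask: 11111111.11111111.11000000.00000000
AND operation:
Net:  11010011.01011000.01000000.00000000
Network: 211.88.64.0/18


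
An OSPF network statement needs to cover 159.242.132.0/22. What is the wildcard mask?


Subnet mask: 255.255.252.0
Wildcard = 255.255.255.255 - subnet mask
255 - 255 = 0
255 - 255 = 0
255 - 252 = 3
255 - 0 = 255
Wildcard: 0.0.3.255


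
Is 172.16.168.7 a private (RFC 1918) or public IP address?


RFC 1918 private ranges:
  10.0.0.0/8 (10.0.0.0 - 10.255.255.255)
  172.16.0.0/12 (172.16.0.0 - 172.31.255.255)
  192.168.0.0/16 (192.168.0.0 - 192.168.255.255)
Private (in 172.16.0.0/12)


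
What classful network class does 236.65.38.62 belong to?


First octet: 236
Binary: 11101100
1110xxxx -> Class D (224-239)
Class D (multicast), default mask N/A


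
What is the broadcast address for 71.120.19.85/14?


Network: 71.120.0.0/14
Host bits = 18
Set all host bits to 1:
Broadcast: 71.123.255.255


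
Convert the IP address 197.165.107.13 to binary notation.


197 = 11000101
165 = 10100101
107 = 01101011
13 = 00001101
Binary: 11000101.10100101.01101011.00001101


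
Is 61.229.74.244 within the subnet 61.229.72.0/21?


Subnet network: 61.229.72.0
Test IP AND mask: 61.229.72.0
Yes, 61.229.74.244 is in 61.229.72.0/21


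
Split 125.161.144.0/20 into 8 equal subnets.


New prefix = 20 + 3 = 23
Each subnet has 512 addresses
  125.161.144.0/23
  125.161.146.0/23
  125.161.148.0/23
  125.161.150.0/23
  125.161.152.0/23
  125.161.154.0/23
  125.161.156.0/23
  125.161.158.0/23
Subnets: 125.161.144.0/23, 125.161.146.0/23, 125.161.148.0/23, 125.161.150.0/23, 125.161.152.0/23, 125.161.154.0/23, 125.161.156.0/23, 125.161.158.0/23


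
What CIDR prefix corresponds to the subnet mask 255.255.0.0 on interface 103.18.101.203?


Binary: 11111111.11111111.00000000.00000000
Count leading 1s
Prefix: /16


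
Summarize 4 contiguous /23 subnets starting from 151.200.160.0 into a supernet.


Original prefix: /23
Number of subnets: 4 = 2^2
New prefix = 23 - 2 = 21
Supernet: 151.200.160.0/21


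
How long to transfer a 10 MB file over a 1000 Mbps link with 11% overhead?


Effective throughput = 1000 * (1 - 11/100) = 890 Mbps
File size in Mb = 10 * 8 = 80 Mb
Time = 80 / 890
Time = 0.0899 seconds


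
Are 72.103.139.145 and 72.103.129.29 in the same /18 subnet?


Mask: 255.255.192.0
72.103.139.145 AND mask = 72.103.128.0
72.103.129.29 AND mask = 72.103.128.0
Yes, same subnet (72.103.128.0)


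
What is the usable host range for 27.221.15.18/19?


Network: 27.221.0.0
Broadcast: 27.221.31.255
First usable = network + 1
Last usable = broadcast - 1
Range: 27.221.0.1 to 27.221.31.254


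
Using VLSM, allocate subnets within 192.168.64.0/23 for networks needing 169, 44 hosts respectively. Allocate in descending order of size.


169 hosts -> /24 (254 usable): 192.168.64.0/24
44 hosts -> /26 (62 usable): 192.168.65.0/26
Allocation: 192.168.64.0/24 (169 hosts, 254 usable); 192.168.65.0/26 (44 hosts, 62 usable)


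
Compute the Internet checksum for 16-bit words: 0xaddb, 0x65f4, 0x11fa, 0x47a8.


Sum all words (with carry folding):
+ 0xaddb = 0xaddb
+ 0x65f4 = 0x13d0
+ 0x11fa = 0x25ca
+ 0x47a8 = 0x6d72
One's complement: ~0x6d72
Checksum = 0x928d


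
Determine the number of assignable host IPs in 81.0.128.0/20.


Host bits = 32 - 20 = 12
Total addresses = 2^12 = 4096
Usable = total - 2 (network and broadcast)
Usable hosts: 4094


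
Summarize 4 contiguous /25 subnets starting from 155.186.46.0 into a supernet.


Original prefix: /25
Number of subnets: 4 = 2^2
New prefix = 25 - 2 = 23
Supernet: 155.186.46.0/23


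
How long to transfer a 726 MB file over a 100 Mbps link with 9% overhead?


Effective throughput = 100 * (1 - 9/100) = 91 Mbps
File size in Mb = 726 * 8 = 5808 Mb
Time = 5808 / 91
Time = 63.8242 seconds


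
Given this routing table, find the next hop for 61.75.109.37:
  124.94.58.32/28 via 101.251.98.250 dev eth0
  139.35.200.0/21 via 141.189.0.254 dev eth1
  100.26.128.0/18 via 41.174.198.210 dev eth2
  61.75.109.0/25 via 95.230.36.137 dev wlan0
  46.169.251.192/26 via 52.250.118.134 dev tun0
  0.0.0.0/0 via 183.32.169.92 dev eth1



Longest prefix match for 61.75.109.37:
  /28 124.94.58.32: no
  /21 139.35.200.0: no
  /18 100.26.128.0: no
  /25 61.75.109.0: MATCH
  /26 46.169.251.192: no
  /0 0.0.0.0: MATCH
Selected: next-hop 95.230.36.137 via wlan0 (matched /25)


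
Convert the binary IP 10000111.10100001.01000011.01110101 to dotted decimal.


10000111 = 135
10100001 = 161
01000011 = 67
01110101 = 117
IP: 135.161.67.117


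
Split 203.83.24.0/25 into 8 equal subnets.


New prefix = 25 + 3 = 28
Each subnet has 16 addresses
  203.83.24.0/28
  203.83.24.16/28
  203.83.24.32/28
  203.83.24.48/28
  203.83.24.64/28
  203.83.24.80/28
  203.83.24.96/28
  203.83.24.112/28
Subnets: 203.83.24.0/28, 203.83.24.16/28, 203.83.24.32/28, 203.83.24.48/28, 203.83.24.64/28, 203.83.24.80/28, 203.83.24.96/28, 203.83.24.112/28


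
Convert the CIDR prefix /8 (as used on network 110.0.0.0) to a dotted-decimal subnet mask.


/8 means 8 network bits, 24 host bits
Binary: 11111111000000000000000000000000
Mask: 255.0.0.0


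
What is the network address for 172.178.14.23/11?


IP:   10101100.10110010.00001110.00010111
Mask: 11111111.11100000.00000000.00000000
AND operation:
Net:  10101100.10100000.00000000.00000000
Network: 172.160.0.0/11


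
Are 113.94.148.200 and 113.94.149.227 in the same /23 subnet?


Mask: 255.255.254.0
113.94.148.200 AND mask = 113.94.148.0
113.94.149.227 AND mask = 113.94.148.0
Yes, same subnet (113.94.148.0)


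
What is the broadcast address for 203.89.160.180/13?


Network: 203.88.0.0/13
Host bits = 19
Set all host bits to 1:
Broadcast: 203.95.255.255


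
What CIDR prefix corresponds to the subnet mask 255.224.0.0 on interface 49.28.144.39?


Binary: 11111111.11100000.00000000.00000000
Count leading 1s
Prefix: /11


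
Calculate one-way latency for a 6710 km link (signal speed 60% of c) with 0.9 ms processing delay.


Speed = 0.6 * 3e5 km/s = 180000 km/s
Propagation delay = 6710 / 180000 = 0.0373 s = 37.2778 ms
Processing delay = 0.9 ms
Total one-way latency = 38.1778 ms


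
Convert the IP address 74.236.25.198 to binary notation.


74 = 01001010
236 = 11101100
25 = 00011001
198 = 11000110
Binary: 01001010.11101100.00011001.11000110


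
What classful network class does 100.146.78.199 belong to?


First octet: 100
Binary: 01100100
0xxxxxxx -> Class A (1-126)
Class A, default mask 255.0.0.0 (/8)


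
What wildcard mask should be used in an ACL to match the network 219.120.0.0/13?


Subnet mask: 255.248.0.0
Wildcard = 255.255.255.255 - subnet mask
255 - 255 = 0
255 - 248 = 7
255 - 0 = 255
255 - 0 = 255
Wildcard: 0.7.255.255


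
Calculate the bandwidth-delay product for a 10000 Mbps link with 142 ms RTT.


BDP = bandwidth * RTT
= 10000 Mbps * 142 ms
= 10000 * 1e6 * 142 / 1000 bits
= 1420000000 bits
= 177500000 bytes
= 173339.8438 KB
BDP = 1420000000 bits (177500000 bytes)


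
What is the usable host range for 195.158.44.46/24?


Network: 195.158.44.0
Broadcast: 195.158.44.255
First usable = network + 1
Last usable = broadcast - 1
Range: 195.158.44.1 to 195.158.44.254


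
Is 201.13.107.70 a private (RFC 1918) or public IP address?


RFC 1918 private ranges:
  10.0.0.0/8 (10.0.0.0 - 10.255.255.255)
  172.16.0.0/12 (172.16.0.0 - 172.31.255.255)
  192.168.0.0/16 (192.168.0.0 - 192.168.255.255)
Public (not in any RFC 1918 range)


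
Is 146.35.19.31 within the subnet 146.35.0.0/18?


Subnet network: 146.35.0.0
Test IP AND mask: 146.35.0.0
Yes, 146.35.19.31 is in 146.35.0.0/18


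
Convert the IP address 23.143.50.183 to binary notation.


23 = 00010111
143 = 10001111
50 = 00110010
183 = 10110111
Binary: 00010111.10001111.00110010.10110111


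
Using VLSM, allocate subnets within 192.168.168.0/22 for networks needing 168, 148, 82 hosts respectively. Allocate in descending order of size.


168 hosts -> /24 (254 usable): 192.168.168.0/24
148 hosts -> /24 (254 usable): 192.168.169.0/24
82 hosts -> /25 (126 usable): 192.168.170.0/25
Allocation: 192.168.168.0/24 (168 hosts, 254 usable); 192.168.169.0/24 (148 hosts, 254 usable); 192.168.170.0/25 (82 hosts, 126 usable)


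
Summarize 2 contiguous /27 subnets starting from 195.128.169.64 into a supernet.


Original prefix: /27
Number of subnets: 2 = 2^1
New prefix = 27 - 1 = 26
Supernet: 195.128.169.64/26
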